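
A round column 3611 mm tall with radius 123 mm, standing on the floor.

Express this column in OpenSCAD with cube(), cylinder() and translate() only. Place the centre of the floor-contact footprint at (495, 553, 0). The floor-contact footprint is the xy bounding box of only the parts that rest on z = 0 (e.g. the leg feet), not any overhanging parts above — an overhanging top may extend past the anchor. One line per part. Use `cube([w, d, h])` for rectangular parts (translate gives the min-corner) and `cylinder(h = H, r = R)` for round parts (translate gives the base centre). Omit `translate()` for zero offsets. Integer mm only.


translate([495, 553, 0]) cylinder(h = 3611, r = 123);


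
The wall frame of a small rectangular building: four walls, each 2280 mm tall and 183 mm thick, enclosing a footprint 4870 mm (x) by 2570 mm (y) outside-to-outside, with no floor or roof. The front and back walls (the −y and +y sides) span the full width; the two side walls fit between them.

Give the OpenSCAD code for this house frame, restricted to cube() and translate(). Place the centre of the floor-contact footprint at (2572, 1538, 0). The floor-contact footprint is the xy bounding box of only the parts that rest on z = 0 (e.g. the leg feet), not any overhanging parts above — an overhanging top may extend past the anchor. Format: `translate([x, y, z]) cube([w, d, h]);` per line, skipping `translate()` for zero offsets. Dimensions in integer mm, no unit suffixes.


translate([137, 253, 0]) cube([4870, 183, 2280]);
translate([137, 2640, 0]) cube([4870, 183, 2280]);
translate([137, 436, 0]) cube([183, 2204, 2280]);
translate([4824, 436, 0]) cube([183, 2204, 2280]);


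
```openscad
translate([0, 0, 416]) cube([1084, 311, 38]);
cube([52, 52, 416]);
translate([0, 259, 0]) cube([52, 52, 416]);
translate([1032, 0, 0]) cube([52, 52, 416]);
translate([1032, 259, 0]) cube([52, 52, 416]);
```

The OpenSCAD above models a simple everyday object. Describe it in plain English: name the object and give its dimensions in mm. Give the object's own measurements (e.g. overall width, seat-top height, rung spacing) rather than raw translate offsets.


A bench: a 1084×311 mm seat slab, 38 mm thick, top at z = 454 mm, on four 52×52 mm square legs flush with the seat corners and standing on z = 0.


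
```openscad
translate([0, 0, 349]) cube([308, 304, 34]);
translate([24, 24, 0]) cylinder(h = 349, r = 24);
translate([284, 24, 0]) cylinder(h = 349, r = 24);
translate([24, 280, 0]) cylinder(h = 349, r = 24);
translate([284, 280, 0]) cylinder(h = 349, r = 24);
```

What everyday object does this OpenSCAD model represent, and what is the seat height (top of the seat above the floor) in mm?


A stool. The seat height is 383 mm.

A 308×304×34 slab at z = 349 on four corner cylinders — a stool. The seat top is 349 + 34 = 383 mm.


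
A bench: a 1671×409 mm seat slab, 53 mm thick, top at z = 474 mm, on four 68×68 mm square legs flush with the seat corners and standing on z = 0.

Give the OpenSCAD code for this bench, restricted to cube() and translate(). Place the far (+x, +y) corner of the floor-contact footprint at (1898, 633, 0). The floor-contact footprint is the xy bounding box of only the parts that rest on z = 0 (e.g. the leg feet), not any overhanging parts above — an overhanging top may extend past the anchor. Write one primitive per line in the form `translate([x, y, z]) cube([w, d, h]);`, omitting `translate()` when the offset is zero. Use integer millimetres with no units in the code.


translate([227, 224, 421]) cube([1671, 409, 53]);
translate([227, 224, 0]) cube([68, 68, 421]);
translate([227, 565, 0]) cube([68, 68, 421]);
translate([1830, 224, 0]) cube([68, 68, 421]);
translate([1830, 565, 0]) cube([68, 68, 421]);


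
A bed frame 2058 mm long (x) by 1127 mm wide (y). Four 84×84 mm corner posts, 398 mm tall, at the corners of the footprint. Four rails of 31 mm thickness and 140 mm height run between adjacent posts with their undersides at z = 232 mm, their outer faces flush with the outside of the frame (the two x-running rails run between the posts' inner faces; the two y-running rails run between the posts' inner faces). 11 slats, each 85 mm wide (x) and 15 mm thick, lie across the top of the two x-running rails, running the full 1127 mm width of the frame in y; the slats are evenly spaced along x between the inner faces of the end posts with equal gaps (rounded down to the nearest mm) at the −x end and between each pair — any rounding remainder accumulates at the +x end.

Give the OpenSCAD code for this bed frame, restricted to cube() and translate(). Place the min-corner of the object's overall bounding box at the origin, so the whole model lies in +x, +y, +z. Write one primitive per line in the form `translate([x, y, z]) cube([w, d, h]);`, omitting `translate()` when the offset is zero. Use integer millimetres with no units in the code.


cube([84, 84, 398]);
translate([0, 1043, 0]) cube([84, 84, 398]);
translate([1974, 0, 0]) cube([84, 84, 398]);
translate([1974, 1043, 0]) cube([84, 84, 398]);
translate([84, 0, 232]) cube([1890, 31, 140]);
translate([84, 1096, 232]) cube([1890, 31, 140]);
translate([0, 84, 232]) cube([31, 959, 140]);
translate([2027, 84, 232]) cube([31, 959, 140]);
translate([163, 0, 372]) cube([85, 1127, 15]);
translate([327, 0, 372]) cube([85, 1127, 15]);
translate([491, 0, 372]) cube([85, 1127, 15]);
translate([655, 0, 372]) cube([85, 1127, 15]);
translate([819, 0, 372]) cube([85, 1127, 15]);
translate([983, 0, 372]) cube([85, 1127, 15]);
translate([1147, 0, 372]) cube([85, 1127, 15]);
translate([1311, 0, 372]) cube([85, 1127, 15]);
translate([1475, 0, 372]) cube([85, 1127, 15]);
translate([1639, 0, 372]) cube([85, 1127, 15]);
translate([1803, 0, 372]) cube([85, 1127, 15]);


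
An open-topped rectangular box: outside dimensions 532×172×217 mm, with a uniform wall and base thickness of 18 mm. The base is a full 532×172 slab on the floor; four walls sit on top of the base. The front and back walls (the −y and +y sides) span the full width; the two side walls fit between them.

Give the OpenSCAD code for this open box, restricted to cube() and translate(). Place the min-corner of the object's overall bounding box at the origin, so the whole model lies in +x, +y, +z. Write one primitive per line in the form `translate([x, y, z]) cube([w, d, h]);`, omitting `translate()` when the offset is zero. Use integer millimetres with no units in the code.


cube([532, 172, 18]);
translate([0, 0, 18]) cube([532, 18, 199]);
translate([0, 154, 18]) cube([532, 18, 199]);
translate([0, 18, 18]) cube([18, 136, 199]);
translate([514, 18, 18]) cube([18, 136, 199]);


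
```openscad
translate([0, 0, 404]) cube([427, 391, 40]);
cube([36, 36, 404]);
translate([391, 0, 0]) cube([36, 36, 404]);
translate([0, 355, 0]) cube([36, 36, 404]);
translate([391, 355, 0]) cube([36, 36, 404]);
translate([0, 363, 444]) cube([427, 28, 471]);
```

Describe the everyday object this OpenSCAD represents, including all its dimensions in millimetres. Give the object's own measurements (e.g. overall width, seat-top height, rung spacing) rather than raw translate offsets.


A chair. The seat is a 427×391×40 mm slab with its top at z = 444 mm, on four 36×36 mm corner legs (flush with the seat edges, standing on z = 0). A flat backrest 28 mm thick, 471 mm tall, spans the full seat width and rises from the seat top along its +y edge, rear face flush with the rear of the seat.


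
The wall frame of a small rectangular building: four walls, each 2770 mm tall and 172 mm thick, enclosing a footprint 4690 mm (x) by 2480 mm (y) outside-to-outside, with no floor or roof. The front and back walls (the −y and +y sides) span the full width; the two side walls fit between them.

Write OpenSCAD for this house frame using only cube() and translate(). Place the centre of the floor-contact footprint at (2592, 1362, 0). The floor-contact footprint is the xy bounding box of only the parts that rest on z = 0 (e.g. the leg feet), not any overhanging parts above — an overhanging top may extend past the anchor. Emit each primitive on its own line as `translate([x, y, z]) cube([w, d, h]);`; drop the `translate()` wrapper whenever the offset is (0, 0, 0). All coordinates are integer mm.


translate([247, 122, 0]) cube([4690, 172, 2770]);
translate([247, 2430, 0]) cube([4690, 172, 2770]);
translate([247, 294, 0]) cube([172, 2136, 2770]);
translate([4765, 294, 0]) cube([172, 2136, 2770]);


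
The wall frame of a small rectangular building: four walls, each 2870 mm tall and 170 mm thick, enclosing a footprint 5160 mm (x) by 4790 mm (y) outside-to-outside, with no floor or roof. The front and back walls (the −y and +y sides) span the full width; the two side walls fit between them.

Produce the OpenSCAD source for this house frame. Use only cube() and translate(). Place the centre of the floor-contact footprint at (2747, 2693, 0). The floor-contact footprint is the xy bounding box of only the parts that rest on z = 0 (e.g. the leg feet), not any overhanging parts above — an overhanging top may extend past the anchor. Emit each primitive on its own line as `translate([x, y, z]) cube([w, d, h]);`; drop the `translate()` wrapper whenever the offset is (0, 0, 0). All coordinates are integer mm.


translate([167, 298, 0]) cube([5160, 170, 2870]);
translate([167, 4918, 0]) cube([5160, 170, 2870]);
translate([167, 468, 0]) cube([170, 4450, 2870]);
translate([5157, 468, 0]) cube([170, 4450, 2870]);


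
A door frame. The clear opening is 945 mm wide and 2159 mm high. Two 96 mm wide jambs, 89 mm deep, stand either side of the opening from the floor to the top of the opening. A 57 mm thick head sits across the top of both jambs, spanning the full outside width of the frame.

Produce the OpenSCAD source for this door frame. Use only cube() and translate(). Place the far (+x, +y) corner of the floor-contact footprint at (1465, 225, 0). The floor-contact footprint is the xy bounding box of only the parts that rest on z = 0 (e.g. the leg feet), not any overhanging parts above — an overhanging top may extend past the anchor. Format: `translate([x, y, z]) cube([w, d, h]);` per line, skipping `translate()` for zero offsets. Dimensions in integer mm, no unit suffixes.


translate([328, 136, 0]) cube([96, 89, 2159]);
translate([1369, 136, 0]) cube([96, 89, 2159]);
translate([328, 136, 2159]) cube([1137, 89, 57]);


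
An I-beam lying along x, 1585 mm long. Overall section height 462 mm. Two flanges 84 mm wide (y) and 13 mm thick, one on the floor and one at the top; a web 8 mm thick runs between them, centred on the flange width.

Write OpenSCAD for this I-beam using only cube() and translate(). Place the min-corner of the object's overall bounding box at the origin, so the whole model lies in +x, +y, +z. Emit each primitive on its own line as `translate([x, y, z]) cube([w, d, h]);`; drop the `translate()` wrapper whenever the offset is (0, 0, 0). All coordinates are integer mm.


cube([1585, 84, 13]);
translate([0, 38, 13]) cube([1585, 8, 436]);
translate([0, 0, 449]) cube([1585, 84, 13]);


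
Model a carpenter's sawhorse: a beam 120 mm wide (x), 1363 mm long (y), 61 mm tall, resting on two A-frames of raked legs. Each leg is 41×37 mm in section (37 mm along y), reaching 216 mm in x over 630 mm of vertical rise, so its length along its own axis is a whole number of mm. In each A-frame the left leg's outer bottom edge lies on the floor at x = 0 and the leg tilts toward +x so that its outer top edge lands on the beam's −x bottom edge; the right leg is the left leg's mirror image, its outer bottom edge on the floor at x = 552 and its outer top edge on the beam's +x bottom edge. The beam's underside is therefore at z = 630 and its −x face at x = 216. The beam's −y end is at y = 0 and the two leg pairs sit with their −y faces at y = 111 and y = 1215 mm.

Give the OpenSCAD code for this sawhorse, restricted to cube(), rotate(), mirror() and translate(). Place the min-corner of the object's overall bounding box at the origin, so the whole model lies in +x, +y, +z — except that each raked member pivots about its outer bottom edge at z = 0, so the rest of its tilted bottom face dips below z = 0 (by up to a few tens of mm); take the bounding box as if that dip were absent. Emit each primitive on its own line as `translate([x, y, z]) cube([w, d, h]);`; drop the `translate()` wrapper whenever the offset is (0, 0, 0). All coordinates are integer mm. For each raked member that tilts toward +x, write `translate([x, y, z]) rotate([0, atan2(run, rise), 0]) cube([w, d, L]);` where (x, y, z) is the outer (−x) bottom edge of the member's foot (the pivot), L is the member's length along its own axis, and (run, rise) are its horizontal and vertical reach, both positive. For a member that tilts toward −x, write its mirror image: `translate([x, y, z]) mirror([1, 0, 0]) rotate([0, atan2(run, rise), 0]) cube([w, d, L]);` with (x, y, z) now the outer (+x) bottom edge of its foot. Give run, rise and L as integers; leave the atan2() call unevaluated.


// leg length = √(216² + 630²) = 666
// right-leg outer foot x = 2·216 + 120 = 552
// beam min-corner = (216, 0, 630)
translate([216, 0, 630]) cube([120, 1363, 61]);
translate([0, 111, 0]) rotate([0, atan2(216, 630), 0]) cube([41, 37, 666]);
translate([552, 111, 0]) mirror([1, 0, 0]) rotate([0, atan2(216, 630), 0]) cube([41, 37, 666]);
translate([0, 1215, 0]) rotate([0, atan2(216, 630), 0]) cube([41, 37, 666]);
translate([552, 1215, 0]) mirror([1, 0, 0]) rotate([0, atan2(216, 630), 0]) cube([41, 37, 666]);


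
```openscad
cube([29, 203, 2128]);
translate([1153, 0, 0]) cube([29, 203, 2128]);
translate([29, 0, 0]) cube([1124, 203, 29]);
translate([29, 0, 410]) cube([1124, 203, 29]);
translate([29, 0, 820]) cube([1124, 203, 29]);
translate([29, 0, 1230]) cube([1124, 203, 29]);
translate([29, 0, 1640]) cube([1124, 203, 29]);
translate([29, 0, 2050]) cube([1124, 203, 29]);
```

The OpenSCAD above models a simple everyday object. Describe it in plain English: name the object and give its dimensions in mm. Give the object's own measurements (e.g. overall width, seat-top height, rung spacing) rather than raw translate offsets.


An open bookshelf. Two side panels, each 29 mm thick, 203 mm deep and 2128 mm tall, stand 1182 mm apart (outside-to-outside). Between them sit 6 shelves, each 29 mm thick and 203 mm deep, spanning the full gap between the sides. The bottom shelf rests on the floor (its underside at z = 0) and the clear gap between one shelf's top and the next shelf's underside is 381 mm.


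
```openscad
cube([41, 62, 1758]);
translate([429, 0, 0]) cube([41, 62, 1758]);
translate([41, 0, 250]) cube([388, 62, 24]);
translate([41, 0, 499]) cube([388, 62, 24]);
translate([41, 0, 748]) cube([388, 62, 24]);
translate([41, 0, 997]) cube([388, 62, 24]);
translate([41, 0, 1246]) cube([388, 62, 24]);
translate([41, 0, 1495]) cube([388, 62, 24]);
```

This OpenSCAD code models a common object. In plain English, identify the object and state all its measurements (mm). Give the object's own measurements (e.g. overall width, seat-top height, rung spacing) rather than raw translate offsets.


A straight ladder. Two 41×62 mm vertical rails, 1758 mm tall, stand 470 mm apart (outside-to-outside) with their front faces coplanar on the −y side. 6 rungs, each 62 mm deep and 24 mm tall, span between the inner faces of the rails, front faces flush with the rails. The lowest rung's underside is at z = 250 mm and rungs are spaced 249 mm apart (underside to underside).


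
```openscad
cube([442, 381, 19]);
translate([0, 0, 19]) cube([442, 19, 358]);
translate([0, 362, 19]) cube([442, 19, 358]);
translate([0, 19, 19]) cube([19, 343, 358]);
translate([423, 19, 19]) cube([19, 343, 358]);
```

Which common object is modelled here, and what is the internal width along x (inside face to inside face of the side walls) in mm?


An open box. The internal width is 404 mm.

A 442×381 base slab with four walls standing on it — an open box. The base is 442 mm wide and the walls are 19 mm thick, so the internal width is 442 − 2 × 19 = 404 mm.


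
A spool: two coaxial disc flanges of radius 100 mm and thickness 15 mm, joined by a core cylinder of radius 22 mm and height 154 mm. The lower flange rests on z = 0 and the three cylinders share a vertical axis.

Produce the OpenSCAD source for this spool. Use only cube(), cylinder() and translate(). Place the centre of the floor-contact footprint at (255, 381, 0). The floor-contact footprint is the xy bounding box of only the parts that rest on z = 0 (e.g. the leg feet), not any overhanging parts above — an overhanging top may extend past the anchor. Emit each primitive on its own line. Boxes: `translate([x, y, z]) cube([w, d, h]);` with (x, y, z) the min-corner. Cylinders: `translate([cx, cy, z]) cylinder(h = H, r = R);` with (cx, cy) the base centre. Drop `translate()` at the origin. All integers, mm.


translate([255, 381, 0]) cylinder(h = 15, r = 100);
translate([255, 381, 15]) cylinder(h = 154, r = 22);
translate([255, 381, 169]) cylinder(h = 15, r = 100);


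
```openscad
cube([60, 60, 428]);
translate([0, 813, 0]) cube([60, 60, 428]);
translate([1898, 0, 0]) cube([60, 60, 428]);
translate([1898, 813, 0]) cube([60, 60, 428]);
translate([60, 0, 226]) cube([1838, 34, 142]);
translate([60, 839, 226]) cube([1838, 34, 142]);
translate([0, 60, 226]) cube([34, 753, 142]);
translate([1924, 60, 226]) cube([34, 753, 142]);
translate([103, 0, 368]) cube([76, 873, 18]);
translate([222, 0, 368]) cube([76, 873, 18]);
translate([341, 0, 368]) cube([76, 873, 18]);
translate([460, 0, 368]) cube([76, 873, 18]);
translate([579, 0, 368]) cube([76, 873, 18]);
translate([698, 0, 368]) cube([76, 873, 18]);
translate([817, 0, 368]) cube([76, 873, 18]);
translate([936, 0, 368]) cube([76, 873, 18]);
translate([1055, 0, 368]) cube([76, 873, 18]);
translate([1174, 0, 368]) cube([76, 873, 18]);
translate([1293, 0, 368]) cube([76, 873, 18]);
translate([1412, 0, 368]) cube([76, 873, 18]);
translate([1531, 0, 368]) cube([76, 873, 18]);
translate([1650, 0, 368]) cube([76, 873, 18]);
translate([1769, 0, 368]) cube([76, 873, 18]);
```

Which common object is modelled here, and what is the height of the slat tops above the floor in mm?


A bed frame. The slat-top height is 386 mm.

Four posts, four rails, and a row of slats — a bed frame. Slats sit on the rails at z = 226 + 142 = 368; with slat thickness 18, the top is 386 mm.


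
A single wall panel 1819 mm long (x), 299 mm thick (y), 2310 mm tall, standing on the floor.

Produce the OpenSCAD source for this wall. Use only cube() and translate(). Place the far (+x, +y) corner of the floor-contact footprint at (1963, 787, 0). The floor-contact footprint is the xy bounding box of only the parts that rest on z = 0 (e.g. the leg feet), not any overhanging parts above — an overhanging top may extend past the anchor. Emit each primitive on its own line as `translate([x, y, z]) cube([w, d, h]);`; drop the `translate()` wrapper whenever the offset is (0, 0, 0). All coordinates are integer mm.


translate([144, 488, 0]) cube([1819, 299, 2310]);


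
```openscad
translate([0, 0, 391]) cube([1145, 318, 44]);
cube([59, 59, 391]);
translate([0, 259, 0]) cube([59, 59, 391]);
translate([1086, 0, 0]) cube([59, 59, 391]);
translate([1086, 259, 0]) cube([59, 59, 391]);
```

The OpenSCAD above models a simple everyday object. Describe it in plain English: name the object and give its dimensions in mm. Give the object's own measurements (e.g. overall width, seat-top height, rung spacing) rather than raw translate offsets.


A bench: a 1145×318 mm seat slab, 44 mm thick, top at z = 435 mm, on four 59×59 mm square legs flush with the seat corners and standing on z = 0.


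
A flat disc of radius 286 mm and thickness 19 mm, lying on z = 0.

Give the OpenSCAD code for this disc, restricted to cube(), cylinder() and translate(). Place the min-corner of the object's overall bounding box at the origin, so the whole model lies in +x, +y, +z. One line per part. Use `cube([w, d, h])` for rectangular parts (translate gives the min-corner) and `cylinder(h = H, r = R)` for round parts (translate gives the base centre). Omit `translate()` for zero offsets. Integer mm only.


translate([286, 286, 0]) cylinder(h = 19, r = 286);


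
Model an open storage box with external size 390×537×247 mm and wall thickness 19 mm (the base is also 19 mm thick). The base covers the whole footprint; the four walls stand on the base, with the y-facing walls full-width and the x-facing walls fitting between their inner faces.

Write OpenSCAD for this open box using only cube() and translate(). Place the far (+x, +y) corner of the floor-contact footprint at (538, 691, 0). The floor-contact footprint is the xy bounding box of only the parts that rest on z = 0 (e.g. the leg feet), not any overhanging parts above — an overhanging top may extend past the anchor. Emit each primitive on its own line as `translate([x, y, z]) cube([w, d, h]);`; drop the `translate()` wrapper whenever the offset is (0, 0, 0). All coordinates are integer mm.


translate([148, 154, 0]) cube([390, 537, 19]);
translate([148, 154, 19]) cube([390, 19, 228]);
translate([148, 672, 19]) cube([390, 19, 228]);
translate([148, 173, 19]) cube([19, 499, 228]);
translate([519, 173, 19]) cube([19, 499, 228]);


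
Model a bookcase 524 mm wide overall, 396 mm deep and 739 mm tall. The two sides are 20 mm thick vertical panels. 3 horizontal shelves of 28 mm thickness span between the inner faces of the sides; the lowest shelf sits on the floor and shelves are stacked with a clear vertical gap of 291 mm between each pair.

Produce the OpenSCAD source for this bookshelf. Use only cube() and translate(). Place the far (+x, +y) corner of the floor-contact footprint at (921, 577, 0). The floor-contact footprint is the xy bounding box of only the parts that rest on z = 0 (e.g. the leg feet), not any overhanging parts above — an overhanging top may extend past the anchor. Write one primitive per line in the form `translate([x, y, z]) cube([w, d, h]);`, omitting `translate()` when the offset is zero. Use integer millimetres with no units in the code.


translate([397, 181, 0]) cube([20, 396, 739]);
translate([901, 181, 0]) cube([20, 396, 739]);
translate([417, 181, 0]) cube([484, 396, 28]);
translate([417, 181, 319]) cube([484, 396, 28]);
translate([417, 181, 638]) cube([484, 396, 28]);


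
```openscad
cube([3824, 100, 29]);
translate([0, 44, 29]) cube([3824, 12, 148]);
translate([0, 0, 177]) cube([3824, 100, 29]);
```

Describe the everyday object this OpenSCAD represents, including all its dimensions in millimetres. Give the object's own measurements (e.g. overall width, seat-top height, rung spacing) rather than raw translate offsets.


An I-beam lying along x, 3824 mm long. Overall section height 206 mm. Two flanges 100 mm wide (y) and 29 mm thick, one on the floor and one at the top; a web 12 mm thick runs between them, centred on the flange width.


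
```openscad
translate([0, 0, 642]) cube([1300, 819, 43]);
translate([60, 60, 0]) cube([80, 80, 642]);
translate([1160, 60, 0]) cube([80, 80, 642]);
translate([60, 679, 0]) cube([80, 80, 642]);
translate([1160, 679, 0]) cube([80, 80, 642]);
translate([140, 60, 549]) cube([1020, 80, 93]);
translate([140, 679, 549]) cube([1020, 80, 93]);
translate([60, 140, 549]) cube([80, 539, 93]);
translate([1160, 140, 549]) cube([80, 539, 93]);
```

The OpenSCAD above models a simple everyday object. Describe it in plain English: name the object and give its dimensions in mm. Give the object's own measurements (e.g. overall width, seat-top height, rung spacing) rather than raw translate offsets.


A rectangular dining table. The top is 1300×819×43 mm with its upper surface at z = 685 mm. It stands on four 80×80 mm square legs, each inset 60 mm from the nearest pair of top edges, running from the floor to the underside of the top. Four apron rails, 80 mm thick and 93 mm tall, run between adjacent legs with their top edges flush with the underside of the top and their outer faces flush with the legs' outer faces.


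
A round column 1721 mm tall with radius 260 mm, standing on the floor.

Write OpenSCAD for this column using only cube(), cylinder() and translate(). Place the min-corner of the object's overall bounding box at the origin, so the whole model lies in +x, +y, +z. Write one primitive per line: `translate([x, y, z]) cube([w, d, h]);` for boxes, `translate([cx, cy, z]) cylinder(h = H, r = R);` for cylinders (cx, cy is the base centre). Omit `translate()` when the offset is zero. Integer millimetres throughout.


translate([260, 260, 0]) cylinder(h = 1721, r = 260);


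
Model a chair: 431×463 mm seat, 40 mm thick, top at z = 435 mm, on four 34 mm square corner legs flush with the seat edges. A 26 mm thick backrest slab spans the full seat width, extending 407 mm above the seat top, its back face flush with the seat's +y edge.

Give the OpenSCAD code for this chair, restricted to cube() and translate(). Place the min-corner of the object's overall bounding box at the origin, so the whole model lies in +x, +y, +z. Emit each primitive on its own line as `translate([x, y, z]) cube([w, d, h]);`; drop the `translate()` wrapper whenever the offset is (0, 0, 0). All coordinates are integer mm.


// leg_h = 435 - 40 = 395
translate([0, 0, 395]) cube([431, 463, 40]);
cube([34, 34, 395]);
translate([397, 0, 0]) cube([34, 34, 395]);
translate([0, 429, 0]) cube([34, 34, 395]);
translate([397, 429, 0]) cube([34, 34, 395]);
translate([0, 437, 435]) cube([431, 26, 407]);


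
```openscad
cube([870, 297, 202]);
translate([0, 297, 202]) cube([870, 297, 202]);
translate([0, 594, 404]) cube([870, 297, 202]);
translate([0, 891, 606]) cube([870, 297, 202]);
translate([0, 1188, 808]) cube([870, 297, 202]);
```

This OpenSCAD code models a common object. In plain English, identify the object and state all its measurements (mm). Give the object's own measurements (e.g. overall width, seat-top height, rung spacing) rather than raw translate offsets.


A straight staircase of 5 solid steps. Each step is 870 mm wide (x), 297 mm deep (y, the going) and 202 mm tall (the rise). The first step rests on the floor; each subsequent step sits one going further in +y and one rise higher in +z, directly behind and above the previous step with no overlap.


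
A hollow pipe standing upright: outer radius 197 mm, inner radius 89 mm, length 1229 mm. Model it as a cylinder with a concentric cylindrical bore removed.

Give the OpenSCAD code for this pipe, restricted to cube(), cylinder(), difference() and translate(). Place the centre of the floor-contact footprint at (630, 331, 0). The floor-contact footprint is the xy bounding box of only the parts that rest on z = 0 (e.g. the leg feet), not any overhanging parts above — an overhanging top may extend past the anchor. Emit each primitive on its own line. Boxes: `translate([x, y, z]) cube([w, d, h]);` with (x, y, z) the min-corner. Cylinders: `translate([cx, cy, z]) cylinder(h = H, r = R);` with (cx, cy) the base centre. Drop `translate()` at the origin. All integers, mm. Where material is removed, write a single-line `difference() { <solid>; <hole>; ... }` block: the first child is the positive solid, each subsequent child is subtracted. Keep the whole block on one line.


difference() { translate([630, 331, 0]) cylinder(h = 1229, r = 197); translate([630, 331, 0]) cylinder(h = 1229, r = 89); }


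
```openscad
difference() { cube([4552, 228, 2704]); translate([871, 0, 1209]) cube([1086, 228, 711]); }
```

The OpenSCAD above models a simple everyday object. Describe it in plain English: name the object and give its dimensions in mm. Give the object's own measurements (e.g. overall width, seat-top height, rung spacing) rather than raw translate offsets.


A wall 4552 mm long (x), 228 mm thick (y), 2704 mm tall, with a rectangular window opening cut through it. The opening is 1086 mm wide and 711 mm tall; its sill is at z = 1209 mm and its near (−x) edge is 871 mm from the wall's −x end. The opening passes through the full wall thickness.


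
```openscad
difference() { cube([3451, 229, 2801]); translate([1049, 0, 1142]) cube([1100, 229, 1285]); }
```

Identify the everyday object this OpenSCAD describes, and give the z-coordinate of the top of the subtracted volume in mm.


A wall with a window opening. The window head height is 2427 mm.

A wall with a rectangular opening subtracted — a window. Sill at z = 1142, opening 1285 mm tall, so the head is at 1142 + 1285 = 2427 mm.


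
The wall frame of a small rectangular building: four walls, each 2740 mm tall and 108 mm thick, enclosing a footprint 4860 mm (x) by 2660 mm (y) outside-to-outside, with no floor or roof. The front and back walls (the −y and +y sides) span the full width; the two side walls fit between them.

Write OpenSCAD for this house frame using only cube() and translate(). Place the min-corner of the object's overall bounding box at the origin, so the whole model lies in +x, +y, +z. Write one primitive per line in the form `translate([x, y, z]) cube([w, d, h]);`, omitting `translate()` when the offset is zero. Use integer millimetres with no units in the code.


cube([4860, 108, 2740]);
translate([0, 2552, 0]) cube([4860, 108, 2740]);
translate([0, 108, 0]) cube([108, 2444, 2740]);
translate([4752, 108, 0]) cube([108, 2444, 2740]);


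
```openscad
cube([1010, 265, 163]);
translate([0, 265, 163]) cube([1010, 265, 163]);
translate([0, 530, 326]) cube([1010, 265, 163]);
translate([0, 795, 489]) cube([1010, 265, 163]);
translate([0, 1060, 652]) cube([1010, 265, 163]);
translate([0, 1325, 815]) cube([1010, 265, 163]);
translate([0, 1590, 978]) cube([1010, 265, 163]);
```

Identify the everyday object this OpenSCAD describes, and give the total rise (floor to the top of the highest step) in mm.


A staircase. The total rise is 1141 mm.

7 identical blocks, each offset up and back from the previous — a staircase. Each step is 163 mm tall and there are 7 of them, so the total rise is 7 × 163 = 1141 mm.


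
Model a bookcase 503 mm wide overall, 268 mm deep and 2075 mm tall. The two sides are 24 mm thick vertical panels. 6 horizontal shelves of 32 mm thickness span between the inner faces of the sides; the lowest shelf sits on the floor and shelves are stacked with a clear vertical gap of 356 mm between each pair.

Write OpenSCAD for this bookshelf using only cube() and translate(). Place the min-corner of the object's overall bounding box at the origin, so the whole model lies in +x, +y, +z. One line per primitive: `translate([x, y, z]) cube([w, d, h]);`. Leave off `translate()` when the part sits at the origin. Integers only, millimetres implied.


cube([24, 268, 2075]);
translate([479, 0, 0]) cube([24, 268, 2075]);
translate([24, 0, 0]) cube([455, 268, 32]);
translate([24, 0, 388]) cube([455, 268, 32]);
translate([24, 0, 776]) cube([455, 268, 32]);
translate([24, 0, 1164]) cube([455, 268, 32]);
translate([24, 0, 1552]) cube([455, 268, 32]);
translate([24, 0, 1940]) cube([455, 268, 32]);


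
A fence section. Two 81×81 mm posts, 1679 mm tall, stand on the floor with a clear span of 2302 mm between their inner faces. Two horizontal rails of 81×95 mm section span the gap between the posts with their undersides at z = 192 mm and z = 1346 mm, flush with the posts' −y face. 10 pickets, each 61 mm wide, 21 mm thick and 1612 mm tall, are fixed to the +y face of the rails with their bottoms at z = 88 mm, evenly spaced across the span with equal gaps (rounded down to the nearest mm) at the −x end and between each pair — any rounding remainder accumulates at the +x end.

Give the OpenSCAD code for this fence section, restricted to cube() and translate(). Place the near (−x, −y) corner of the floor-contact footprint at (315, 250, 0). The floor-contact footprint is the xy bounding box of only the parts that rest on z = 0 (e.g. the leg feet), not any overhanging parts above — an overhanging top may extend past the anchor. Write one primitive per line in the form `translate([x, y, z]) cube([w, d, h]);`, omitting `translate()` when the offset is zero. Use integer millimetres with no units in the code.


translate([315, 250, 0]) cube([81, 81, 1679]);
translate([2698, 250, 0]) cube([81, 81, 1679]);
translate([396, 250, 192]) cube([2302, 81, 95]);
translate([396, 250, 1346]) cube([2302, 81, 95]);
translate([549, 331, 88]) cube([61, 21, 1612]);
translate([763, 331, 88]) cube([61, 21, 1612]);
translate([977, 331, 88]) cube([61, 21, 1612]);
translate([1191, 331, 88]) cube([61, 21, 1612]);
translate([1405, 331, 88]) cube([61, 21, 1612]);
translate([1619, 331, 88]) cube([61, 21, 1612]);
translate([1833, 331, 88]) cube([61, 21, 1612]);
translate([2047, 331, 88]) cube([61, 21, 1612]);
translate([2261, 331, 88]) cube([61, 21, 1612]);
translate([2475, 331, 88]) cube([61, 21, 1612]);


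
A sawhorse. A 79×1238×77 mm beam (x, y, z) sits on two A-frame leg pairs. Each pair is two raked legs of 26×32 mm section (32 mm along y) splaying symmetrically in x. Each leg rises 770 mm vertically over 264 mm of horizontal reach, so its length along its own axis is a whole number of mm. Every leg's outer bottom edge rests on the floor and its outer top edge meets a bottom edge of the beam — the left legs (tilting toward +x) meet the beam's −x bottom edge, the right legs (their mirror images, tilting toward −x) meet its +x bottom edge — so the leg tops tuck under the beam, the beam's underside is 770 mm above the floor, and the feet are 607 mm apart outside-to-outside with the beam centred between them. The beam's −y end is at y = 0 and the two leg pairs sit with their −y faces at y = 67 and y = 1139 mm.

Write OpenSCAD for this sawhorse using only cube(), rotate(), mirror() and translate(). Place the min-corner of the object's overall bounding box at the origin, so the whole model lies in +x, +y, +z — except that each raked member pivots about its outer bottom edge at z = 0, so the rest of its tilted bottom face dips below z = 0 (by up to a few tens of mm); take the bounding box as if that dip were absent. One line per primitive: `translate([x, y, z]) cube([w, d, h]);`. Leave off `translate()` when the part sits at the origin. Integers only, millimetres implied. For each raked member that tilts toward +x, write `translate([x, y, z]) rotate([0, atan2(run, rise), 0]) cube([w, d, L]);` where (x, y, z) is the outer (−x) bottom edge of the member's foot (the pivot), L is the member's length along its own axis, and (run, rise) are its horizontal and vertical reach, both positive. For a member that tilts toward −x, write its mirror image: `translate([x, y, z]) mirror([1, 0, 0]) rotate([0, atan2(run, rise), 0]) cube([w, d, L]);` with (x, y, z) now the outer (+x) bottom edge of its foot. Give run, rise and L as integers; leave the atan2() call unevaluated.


translate([264, 0, 770]) cube([79, 1238, 77]);
translate([0, 67, 0]) rotate([0, atan2(264, 770), 0]) cube([26, 32, 814]);
translate([607, 67, 0]) mirror([1, 0, 0]) rotate([0, atan2(264, 770), 0]) cube([26, 32, 814]);
translate([0, 1139, 0]) rotate([0, atan2(264, 770), 0]) cube([26, 32, 814]);
translate([607, 1139, 0]) mirror([1, 0, 0]) rotate([0, atan2(264, 770), 0]) cube([26, 32, 814]);


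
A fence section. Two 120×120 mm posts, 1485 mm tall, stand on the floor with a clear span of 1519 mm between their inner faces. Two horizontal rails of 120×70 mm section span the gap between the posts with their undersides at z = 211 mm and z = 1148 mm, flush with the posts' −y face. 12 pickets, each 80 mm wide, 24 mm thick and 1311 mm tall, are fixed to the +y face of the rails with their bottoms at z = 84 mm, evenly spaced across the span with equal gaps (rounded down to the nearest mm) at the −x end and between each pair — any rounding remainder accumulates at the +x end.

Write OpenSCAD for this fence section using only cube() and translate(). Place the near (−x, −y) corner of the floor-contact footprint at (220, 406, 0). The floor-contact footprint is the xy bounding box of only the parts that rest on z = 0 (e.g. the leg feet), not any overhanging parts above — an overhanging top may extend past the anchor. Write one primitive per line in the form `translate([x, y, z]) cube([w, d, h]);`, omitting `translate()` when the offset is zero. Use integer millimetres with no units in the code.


translate([220, 406, 0]) cube([120, 120, 1485]);
translate([1859, 406, 0]) cube([120, 120, 1485]);
translate([340, 406, 211]) cube([1519, 120, 70]);
translate([340, 406, 1148]) cube([1519, 120, 70]);
translate([383, 526, 84]) cube([80, 24, 1311]);
translate([506, 526, 84]) cube([80, 24, 1311]);
translate([629, 526, 84]) cube([80, 24, 1311]);
translate([752, 526, 84]) cube([80, 24, 1311]);
translate([875, 526, 84]) cube([80, 24, 1311]);
translate([998, 526, 84]) cube([80, 24, 1311]);
translate([1121, 526, 84]) cube([80, 24, 1311]);
translate([1244, 526, 84]) cube([80, 24, 1311]);
translate([1367, 526, 84]) cube([80, 24, 1311]);
translate([1490, 526, 84]) cube([80, 24, 1311]);
translate([1613, 526, 84]) cube([80, 24, 1311]);
translate([1736, 526, 84]) cube([80, 24, 1311]);


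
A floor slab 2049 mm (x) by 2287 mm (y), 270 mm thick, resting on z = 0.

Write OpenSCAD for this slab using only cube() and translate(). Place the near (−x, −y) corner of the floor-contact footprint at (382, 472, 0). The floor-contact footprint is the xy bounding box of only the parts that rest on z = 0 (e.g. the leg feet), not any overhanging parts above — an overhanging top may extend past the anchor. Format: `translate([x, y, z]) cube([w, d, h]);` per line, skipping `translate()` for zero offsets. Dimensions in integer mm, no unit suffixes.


translate([382, 472, 0]) cube([2049, 2287, 270]);


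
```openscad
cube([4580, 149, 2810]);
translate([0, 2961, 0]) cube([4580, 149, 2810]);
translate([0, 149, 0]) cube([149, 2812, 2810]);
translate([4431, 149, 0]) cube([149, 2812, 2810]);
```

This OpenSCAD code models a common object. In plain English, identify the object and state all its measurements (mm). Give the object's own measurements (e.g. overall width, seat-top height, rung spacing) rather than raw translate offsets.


The wall frame of a small rectangular building: four walls, each 2810 mm tall and 149 mm thick, enclosing a footprint 4580 mm (x) by 3110 mm (y) outside-to-outside, with no floor or roof. The front and back walls (the −y and +y sides) span the full width; the two side walls fit between them.


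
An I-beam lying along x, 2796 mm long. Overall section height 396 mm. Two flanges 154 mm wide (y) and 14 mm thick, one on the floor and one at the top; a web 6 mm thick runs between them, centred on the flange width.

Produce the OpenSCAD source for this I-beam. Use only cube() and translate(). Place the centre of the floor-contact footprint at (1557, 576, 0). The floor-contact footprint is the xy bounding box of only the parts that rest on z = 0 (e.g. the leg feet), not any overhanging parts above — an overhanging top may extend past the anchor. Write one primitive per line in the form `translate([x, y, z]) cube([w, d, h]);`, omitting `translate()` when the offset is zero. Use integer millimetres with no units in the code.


translate([159, 499, 0]) cube([2796, 154, 14]);
translate([159, 573, 14]) cube([2796, 6, 368]);
translate([159, 499, 382]) cube([2796, 154, 14]);


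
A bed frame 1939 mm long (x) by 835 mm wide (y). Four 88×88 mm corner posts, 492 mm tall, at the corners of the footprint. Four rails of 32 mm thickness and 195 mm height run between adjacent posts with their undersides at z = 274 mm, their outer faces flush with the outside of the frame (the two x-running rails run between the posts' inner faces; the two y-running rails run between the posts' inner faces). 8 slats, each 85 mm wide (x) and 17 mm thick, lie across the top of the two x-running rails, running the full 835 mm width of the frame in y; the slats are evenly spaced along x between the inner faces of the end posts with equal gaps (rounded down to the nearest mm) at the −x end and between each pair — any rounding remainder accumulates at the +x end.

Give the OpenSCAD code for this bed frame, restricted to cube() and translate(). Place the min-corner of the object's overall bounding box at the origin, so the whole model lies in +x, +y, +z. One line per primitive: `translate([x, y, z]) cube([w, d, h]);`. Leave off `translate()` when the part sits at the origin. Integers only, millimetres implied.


cube([88, 88, 492]);
translate([0, 747, 0]) cube([88, 88, 492]);
translate([1851, 0, 0]) cube([88, 88, 492]);
translate([1851, 747, 0]) cube([88, 88, 492]);
translate([88, 0, 274]) cube([1763, 32, 195]);
translate([88, 803, 274]) cube([1763, 32, 195]);
translate([0, 88, 274]) cube([32, 659, 195]);
translate([1907, 88, 274]) cube([32, 659, 195]);
translate([208, 0, 469]) cube([85, 835, 17]);
translate([413, 0, 469]) cube([85, 835, 17]);
translate([618, 0, 469]) cube([85, 835, 17]);
translate([823, 0, 469]) cube([85, 835, 17]);
translate([1028, 0, 469]) cube([85, 835, 17]);
translate([1233, 0, 469]) cube([85, 835, 17]);
translate([1438, 0, 469]) cube([85, 835, 17]);
translate([1643, 0, 469]) cube([85, 835, 17]);
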